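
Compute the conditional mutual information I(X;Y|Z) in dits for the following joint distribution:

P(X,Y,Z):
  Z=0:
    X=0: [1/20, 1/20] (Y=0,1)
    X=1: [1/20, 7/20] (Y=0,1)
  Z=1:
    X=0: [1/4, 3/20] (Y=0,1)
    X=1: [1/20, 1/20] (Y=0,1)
0.0142 dits

Conditional mutual information: I(X;Y|Z) = H(X|Z) + H(Y|Z) - H(X,Y|Z)

H(Z) = 0.3010
H(X,Z) = 0.5184 → H(X|Z) = 0.2173
H(Y,Z) = 0.5558 → H(Y|Z) = 0.2548
H(X,Y,Z) = 0.7589 → H(X,Y|Z) = 0.4579

I(X;Y|Z) = 0.2173 + 0.2548 - 0.4579 = 0.0142 dits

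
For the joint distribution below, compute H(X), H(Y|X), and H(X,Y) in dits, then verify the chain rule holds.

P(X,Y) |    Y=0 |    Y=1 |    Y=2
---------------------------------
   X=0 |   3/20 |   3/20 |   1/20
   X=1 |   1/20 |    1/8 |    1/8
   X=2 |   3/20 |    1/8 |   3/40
H(X,Y) = 0.9239, H(X) = 0.4760, H(Y|X) = 0.4479 (all in dits)

Chain rule: H(X,Y) = H(X) + H(Y|X)

Left side — joint entropy directly:
H(X,Y) = -Σ p(x,y) log p(x,y) = 0.9239 dits

Right side — compute H(Y|X) from the conditional distributions:
P(X) = (7/20, 3/10, 7/20), so H(X) = 0.4760 dits
H(Y|X) = Σ_x P(X=x) · H(Y|X=x):
  P(Y|X=0) = (3/7, 3/7, 1/7), H(Y|X=0) = 0.4361, weight P(X=0) = 7/20
  P(Y|X=1) = (1/6, 5/12, 5/12), H(Y|X=1) = 0.4465, weight P(X=1) = 3/10
  P(Y|X=2) = (3/7, 5/14, 3/14), H(Y|X=2) = 0.4608, weight P(X=2) = 7/20
H(Y|X) = 0.4479 dits

H(X) + H(Y|X) = 0.4760 + 0.4479 = 0.9239 dits

Both sides equal 0.9239 dits. ✓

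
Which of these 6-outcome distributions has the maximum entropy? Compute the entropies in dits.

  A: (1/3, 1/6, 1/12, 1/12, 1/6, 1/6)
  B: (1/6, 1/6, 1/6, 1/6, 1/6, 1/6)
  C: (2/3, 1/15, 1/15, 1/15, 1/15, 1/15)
B

For a discrete distribution over n outcomes, entropy is maximized by the uniform distribution.

Computing entropies:
H(A) = 0.7280 dits
H(B) = 0.7782 dits
H(C) = 0.5094 dits

The uniform distribution (where all probabilities equal 1/6) achieves the maximum entropy of log_10(6) = 0.7782 dits.

Distribution B has the highest entropy.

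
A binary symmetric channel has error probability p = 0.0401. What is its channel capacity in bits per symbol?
0.7572 bits

For a binary symmetric channel (BSC) with error probability p:
Capacity C = 1 - H(p) bits per symbol

where H(p) = -p log₂(p) - (1-p) log₂(1-p) is the binary entropy function.

H(0.0401) = 0.2428 bits
C = 1 - 0.2428 = 0.7572 bits per symbol

This means we can reliably transmit up to 0.7572 bits of information per channel use.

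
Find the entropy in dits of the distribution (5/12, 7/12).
0.2950 dits

Shannon entropy is H(X) = -Σ p(x) log p(x).

For P = (5/12, 7/12):
H = -5/12 × log_10(5/12) -7/12 × log_10(7/12)
H = 0.2950 dits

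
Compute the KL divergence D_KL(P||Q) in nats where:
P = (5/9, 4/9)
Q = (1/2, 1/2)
0.0062 nats

KL divergence: D_KL(P||Q) = Σ p(x) log(p(x)/q(x))

Computing term by term:
  x=0: 5/9 × log_e[(5/9)/(1/2)] = 5/9 × 0.1054 = 0.0585
  x=1: 4/9 × log_e[(4/9)/(1/2)] = 4/9 × -0.1178 = -0.0523

D_KL(P||Q) = 0.0062 nats

Note: KL divergence is always non-negative and equals 0 iff P = Q.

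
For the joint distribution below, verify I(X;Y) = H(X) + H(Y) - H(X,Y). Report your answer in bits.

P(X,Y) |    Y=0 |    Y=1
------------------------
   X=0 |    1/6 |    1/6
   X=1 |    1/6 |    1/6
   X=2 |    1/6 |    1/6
I(X;Y) = 0.0000 bits

Mutual information has multiple equivalent forms:
- I(X;Y) = H(X) - H(X|Y)
- I(X;Y) = H(Y) - H(Y|X)
- I(X;Y) = H(X) + H(Y) - H(X,Y)

Computing all quantities:
H(X) = 1.5850, H(Y) = 1.0000, H(X,Y) = 2.5850
H(X|Y) = 1.5850, H(Y|X) = 1.0000

Verification:
H(X) - H(X|Y) = 1.5850 - 1.5850 = 0.0000
H(Y) - H(Y|X) = 1.0000 - 1.0000 = 0.0000
H(X) + H(Y) - H(X,Y) = 1.5850 + 1.0000 - 2.5850 = 0.0000

All forms give I(X;Y) = 0.0000 bits. ✓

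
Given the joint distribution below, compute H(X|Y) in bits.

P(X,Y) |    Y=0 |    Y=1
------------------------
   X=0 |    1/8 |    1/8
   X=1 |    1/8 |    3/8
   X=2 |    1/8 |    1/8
1.4512 bits

Using the chain rule: H(X|Y) = H(X,Y) - H(Y)

First, compute H(X,Y) = 2.4056 bits

Marginal P(Y) = (3/8, 5/8)
H(Y) = 0.9544 bits

H(X|Y) = H(X,Y) - H(Y) = 2.4056 - 0.9544 = 1.4512 bits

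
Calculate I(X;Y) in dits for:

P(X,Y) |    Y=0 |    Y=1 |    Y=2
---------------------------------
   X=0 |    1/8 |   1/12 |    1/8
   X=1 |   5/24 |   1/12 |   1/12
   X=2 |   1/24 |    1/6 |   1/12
0.0351 dits

Mutual information: I(X;Y) = H(X) + H(Y) - H(X,Y)

Marginals:
P(X) = (1/3, 3/8, 7/24), H(X) = 0.4749 dits
P(Y) = (3/8, 1/3, 7/24), H(Y) = 0.4749 dits

Joint entropy: H(X,Y) = 0.9146 dits

I(X;Y) = 0.4749 + 0.4749 - 0.9146 = 0.0351 dits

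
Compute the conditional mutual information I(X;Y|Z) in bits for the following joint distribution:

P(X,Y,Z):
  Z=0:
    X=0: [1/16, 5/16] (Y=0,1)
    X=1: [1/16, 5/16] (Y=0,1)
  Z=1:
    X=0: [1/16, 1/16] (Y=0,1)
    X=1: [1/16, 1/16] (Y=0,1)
0.0000 bits

Conditional mutual information: I(X;Y|Z) = H(X|Z) + H(Y|Z) - H(X,Y|Z)

H(Z) = 0.8113
H(X,Z) = 1.8113 → H(X|Z) = 1.0000
H(Y,Z) = 1.5488 → H(Y|Z) = 0.7375
H(X,Y,Z) = 2.5488 → H(X,Y|Z) = 1.7375

I(X;Y|Z) = 1.0000 + 0.7375 - 1.7375 = 0.0000 bits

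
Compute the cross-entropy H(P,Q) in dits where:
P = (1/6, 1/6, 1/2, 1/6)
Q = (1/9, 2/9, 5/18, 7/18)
0.6144 dits

Cross-entropy: H(P,Q) = -Σ p(x) log q(x)

Alternatively: H(P,Q) = H(P) + D_KL(P||Q)
H(P) = 0.5396 dits
D_KL(P||Q) = 0.0748 dits

H(P,Q) = 0.5396 + 0.0748 = 0.6144 dits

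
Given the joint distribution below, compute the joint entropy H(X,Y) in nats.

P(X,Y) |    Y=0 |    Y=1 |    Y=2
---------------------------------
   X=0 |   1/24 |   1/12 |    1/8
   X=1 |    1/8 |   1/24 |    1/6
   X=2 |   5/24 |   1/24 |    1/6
2.0482 nats

Joint entropy is H(X,Y) = -Σ_{x,y} p(x,y) log p(x,y).

Summing over all non-zero entries:
H(X,Y) = -[1/24·log_e(1/24) + 1/12·log_e(1/12) + 1/8·log_e(1/8) + 1/8·log_e(1/8) + 1/24·log_e(1/24) + 1/6·log_e(1/6) + 5/24·log_e(5/24) + 1/24·log_e(1/24) + 1/6·log_e(1/6)]
H(X,Y) = 2.0482 nats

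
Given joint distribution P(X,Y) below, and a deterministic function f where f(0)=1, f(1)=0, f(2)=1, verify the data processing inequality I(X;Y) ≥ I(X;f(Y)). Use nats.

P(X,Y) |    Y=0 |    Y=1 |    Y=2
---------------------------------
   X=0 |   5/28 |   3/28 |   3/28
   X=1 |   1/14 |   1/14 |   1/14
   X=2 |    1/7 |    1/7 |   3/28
I(X;Y) = 0.0069, I(X;f(Y)) = 0.0038, inequality holds: 0.0069 ≥ 0.0038

Data Processing Inequality: For any Markov chain X → Y → Z, we have I(X;Y) ≥ I(X;Z).

Here Z = f(Y) is a deterministic function of Y, forming X → Y → Z.

Original I(X;Y) = 0.0069 nats

After applying f:
P(X,Z) where Z=f(Y):
- P(X,Z=0) = P(X,Y=1)
- P(X,Z=1) = P(X,Y=0) + P(X,Y=2)

I(X;Z) = I(X;f(Y)) = 0.0038 nats

Verification: 0.0069 ≥ 0.0038 ✓

Information cannot be created by processing; the function f can only lose information about X.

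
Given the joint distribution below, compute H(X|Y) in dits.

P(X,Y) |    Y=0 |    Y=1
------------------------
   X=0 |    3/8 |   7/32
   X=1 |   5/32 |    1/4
0.2804 dits

Using the chain rule: H(X|Y) = H(X,Y) - H(Y)

First, compute H(X,Y) = 0.5806 dits

Marginal P(Y) = (17/32, 15/32)
H(Y) = 0.3002 dits

H(X|Y) = H(X,Y) - H(Y) = 0.5806 - 0.3002 = 0.2804 dits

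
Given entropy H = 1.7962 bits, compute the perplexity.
3.4730

Perplexity is 2^H (or exp(H) for natural log).

H = 1.7962 bits
Perplexity = 2^1.7962 = 3.4730

Interpretation: The model's uncertainty is equivalent to choosing uniformly among 3.5 options.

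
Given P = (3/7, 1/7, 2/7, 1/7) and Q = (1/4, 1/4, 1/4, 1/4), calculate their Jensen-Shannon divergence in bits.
0.0394 bits

Jensen-Shannon divergence is:
JSD(P||Q) = 0.5 × D_KL(P||M) + 0.5 × D_KL(Q||M)
where M = 0.5 × (P + Q) is the mixture distribution.

M = 0.5 × (3/7, 1/7, 2/7, 1/7) + 0.5 × (1/4, 1/4, 1/4, 1/4) = (0.339286, 0.196429, 0.267857, 0.196429)

D_KL(P||M) = 0.0398 bits
D_KL(Q||M) = 0.0389 bits

JSD(P||Q) = 0.5 × 0.0398 + 0.5 × 0.0389 = 0.0394 bits

Unlike KL divergence, JSD is symmetric and bounded: 0 ≤ JSD ≤ log(2).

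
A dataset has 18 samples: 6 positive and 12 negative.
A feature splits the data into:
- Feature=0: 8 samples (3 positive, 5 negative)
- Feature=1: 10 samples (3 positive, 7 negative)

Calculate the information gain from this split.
0.0045 bits

Information Gain = H(Y) - H(Y|Feature)

Before split:
P(positive) = 6/18 = 0.3333
H(Y) = 0.9183 bits

After split:
Feature=0: H = 0.9544 bits (weight = 8/18)
Feature=1: H = 0.8813 bits (weight = 10/18)
H(Y|Feature) = (8/18)×0.9544 + (10/18)×0.8813 = 0.9138 bits

Information Gain = 0.9183 - 0.9138 = 0.0045 bits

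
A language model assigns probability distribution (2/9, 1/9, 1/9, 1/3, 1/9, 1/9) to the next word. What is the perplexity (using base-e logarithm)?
5.3494

Perplexity is e^H (or exp(H) for natural log).

First, H = -Σ p log p = 1.6770 nats
Perplexity = e^1.6770 = 5.3494

Interpretation: The model's uncertainty is equivalent to choosing uniformly among 5.3 options.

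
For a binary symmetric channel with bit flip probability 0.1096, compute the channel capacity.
0.5013 bits

For a binary symmetric channel (BSC) with error probability p:
Capacity C = 1 - H(p) bits per symbol

where H(p) = -p log₂(p) - (1-p) log₂(1-p) is the binary entropy function.

H(0.1096) = 0.4987 bits
C = 1 - 0.4987 = 0.5013 bits per symbol

This means we can reliably transmit up to 0.5013 bits of information per channel use.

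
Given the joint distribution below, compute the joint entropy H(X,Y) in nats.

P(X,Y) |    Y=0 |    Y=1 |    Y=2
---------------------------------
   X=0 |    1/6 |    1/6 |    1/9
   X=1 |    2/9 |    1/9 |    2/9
1.7540 nats

Joint entropy is H(X,Y) = -Σ_{x,y} p(x,y) log p(x,y).

Summing over all non-zero entries:
H(X,Y) = -[1/6·log_e(1/6) + 1/6·log_e(1/6) + 1/9·log_e(1/9) + 2/9·log_e(2/9) + 1/9·log_e(1/9) + 2/9·log_e(2/9)]
H(X,Y) = 1.7540 nats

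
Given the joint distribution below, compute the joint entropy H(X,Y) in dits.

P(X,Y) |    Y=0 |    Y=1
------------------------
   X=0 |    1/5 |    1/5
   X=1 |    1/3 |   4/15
0.5917 dits

Joint entropy is H(X,Y) = -Σ_{x,y} p(x,y) log p(x,y).

Summing over all non-zero entries:
H(X,Y) = -[1/5·log_10(1/5) + 1/5·log_10(1/5) + 1/3·log_10(1/3) + 4/15·log_10(4/15)]
H(X,Y) = 0.5917 dits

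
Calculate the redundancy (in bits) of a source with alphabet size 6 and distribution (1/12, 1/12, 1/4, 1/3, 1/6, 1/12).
0.2296 bits

Redundancy measures how far a source is from maximum entropy:
R = H_max - H(X)

Maximum entropy for 6 symbols: H_max = log_2(6) = 2.5850 bits
Actual entropy: H(X) = 2.3554 bits
Redundancy: R = 2.5850 - 2.3554 = 0.2296 bits

This redundancy represents potential for compression: the source could be compressed by 0.2296 bits per symbol.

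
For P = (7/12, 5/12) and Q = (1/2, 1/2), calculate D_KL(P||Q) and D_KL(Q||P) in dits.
D_KL(P||Q) = 0.0061, D_KL(Q||P) = 0.0061

KL divergence is not symmetric: D_KL(P||Q) ≠ D_KL(Q||P) in general.

D_KL(P||Q) = 0.0061 dits
D_KL(Q||P) = 0.0061 dits

In this case they happen to be equal (to 4 decimal places).

This asymmetry is why KL divergence is not a true distance metric.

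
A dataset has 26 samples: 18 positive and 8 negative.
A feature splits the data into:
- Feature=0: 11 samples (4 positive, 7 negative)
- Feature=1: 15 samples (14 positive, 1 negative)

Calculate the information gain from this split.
0.2865 bits

Information Gain = H(Y) - H(Y|Feature)

Before split:
P(positive) = 18/26 = 0.6923
H(Y) = 0.8905 bits

After split:
Feature=0: H = 0.9457 bits (weight = 11/26)
Feature=1: H = 0.3534 bits (weight = 15/26)
H(Y|Feature) = (11/26)×0.9457 + (15/26)×0.3534 = 0.6039 bits

Information Gain = 0.8905 - 0.6039 = 0.2865 bits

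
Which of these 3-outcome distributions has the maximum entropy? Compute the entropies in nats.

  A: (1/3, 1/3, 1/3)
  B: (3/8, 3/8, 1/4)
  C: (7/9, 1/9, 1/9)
A

For a discrete distribution over n outcomes, entropy is maximized by the uniform distribution.

Computing entropies:
H(A) = 1.0986 nats
H(B) = 1.0822 nats
H(C) = 0.6837 nats

The uniform distribution (where all probabilities equal 1/3) achieves the maximum entropy of log_e(3) = 1.0986 nats.

Distribution A has the highest entropy.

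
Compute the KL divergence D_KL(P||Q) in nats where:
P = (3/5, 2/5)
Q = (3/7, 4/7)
0.0592 nats

KL divergence: D_KL(P||Q) = Σ p(x) log(p(x)/q(x))

Computing term by term:
  x=0: 3/5 × log_e[(3/5)/(3/7)] = 3/5 × 0.3365 = 0.2019
  x=1: 2/5 × log_e[(2/5)/(4/7)] = 2/5 × -0.3567 = -0.1427

D_KL(P||Q) = 0.0592 nats

Note: KL divergence is always non-negative and equals 0 iff P = Q.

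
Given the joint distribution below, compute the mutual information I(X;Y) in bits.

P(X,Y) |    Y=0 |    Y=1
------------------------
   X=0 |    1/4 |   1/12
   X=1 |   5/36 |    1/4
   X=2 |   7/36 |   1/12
0.0990 bits

Mutual information: I(X;Y) = H(X) + H(Y) - H(X,Y)

Marginals:
P(X) = (1/3, 7/18, 5/18), H(X) = 1.5715 bits
P(Y) = (7/12, 5/12), H(Y) = 0.9799 bits

Joint entropy: H(X,Y) = 2.4524 bits

I(X;Y) = 1.5715 + 0.9799 - 2.4524 = 0.0990 bits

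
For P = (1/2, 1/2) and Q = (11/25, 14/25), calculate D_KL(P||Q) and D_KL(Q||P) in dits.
D_KL(P||Q) = 0.0031, D_KL(Q||P) = 0.0031

KL divergence is not symmetric: D_KL(P||Q) ≠ D_KL(Q||P) in general.

D_KL(P||Q) = 0.0031 dits
D_KL(Q||P) = 0.0031 dits

In this case they happen to be equal (to 4 decimal places).

This asymmetry is why KL divergence is not a true distance metric.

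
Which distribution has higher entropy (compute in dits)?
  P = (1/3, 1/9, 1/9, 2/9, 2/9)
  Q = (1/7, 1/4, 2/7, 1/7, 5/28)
Q

Computing entropies in dits:
H(P) = 0.6614
H(Q) = 0.6810

Distribution Q has higher entropy.

Intuition: The distribution closer to uniform (more spread out) has higher entropy.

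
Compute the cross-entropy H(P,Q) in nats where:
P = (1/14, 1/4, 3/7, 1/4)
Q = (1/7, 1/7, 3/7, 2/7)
1.3018 nats

Cross-entropy: H(P,Q) = -Σ p(x) log q(x)

Alternatively: H(P,Q) = H(P) + D_KL(P||Q)
H(P) = 1.2448 nats
D_KL(P||Q) = 0.0570 nats

H(P,Q) = 1.2448 + 0.0570 = 1.3018 nats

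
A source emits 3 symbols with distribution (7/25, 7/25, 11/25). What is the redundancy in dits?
0.0106 dits

Redundancy measures how far a source is from maximum entropy:
R = H_max - H(X)

Maximum entropy for 3 symbols: H_max = log_10(3) = 0.4771 dits
Actual entropy: H(X) = 0.4665 dits
Redundancy: R = 0.4771 - 0.4665 = 0.0106 dits

This redundancy represents potential for compression: the source could be compressed by 0.0106 dits per symbol.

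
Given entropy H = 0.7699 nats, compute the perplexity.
2.1596

Perplexity is e^H (or exp(H) for natural log).

H = 0.7699 nats
Perplexity = e^0.7699 = 2.1596

Interpretation: The model's uncertainty is equivalent to choosing uniformly among 2.2 options.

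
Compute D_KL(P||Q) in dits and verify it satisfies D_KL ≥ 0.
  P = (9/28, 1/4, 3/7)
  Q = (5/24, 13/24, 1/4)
0.0769 dits

KL divergence satisfies the Gibbs inequality: D_KL(P||Q) ≥ 0 for all distributions P, Q.

D_KL(P||Q) = Σ p(x) log(p(x)/q(x))
Term by term:
  x=0: 9/28 × log_10[(9/28)/(5/24)] = 0.0605
  x=1: 1/4 × log_10[(1/4)/(13/24)] = -0.0839
  x=2: 3/7 × log_10[(3/7)/(1/4)] = 0.1003
D_KL(P||Q) = 0.0769 dits

D_KL(P||Q) = 0.0769 ≥ 0 ✓

This non-negativity is a fundamental property: relative entropy cannot be negative because it measures how different Q is from P.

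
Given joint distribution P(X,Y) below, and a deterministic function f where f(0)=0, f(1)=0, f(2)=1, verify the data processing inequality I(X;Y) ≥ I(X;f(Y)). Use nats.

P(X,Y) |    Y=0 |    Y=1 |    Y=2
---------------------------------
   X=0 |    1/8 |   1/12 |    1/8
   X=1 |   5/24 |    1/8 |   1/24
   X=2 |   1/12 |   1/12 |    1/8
I(X;Y) = 0.0568, I(X;f(Y)) = 0.0531, inequality holds: 0.0568 ≥ 0.0531

Data Processing Inequality: For any Markov chain X → Y → Z, we have I(X;Y) ≥ I(X;Z).

Here Z = f(Y) is a deterministic function of Y, forming X → Y → Z.

Original I(X;Y) = 0.0568 nats

After applying f:
P(X,Z) where Z=f(Y):
- P(X,Z=0) = P(X,Y=0) + P(X,Y=1)
- P(X,Z=1) = P(X,Y=2)

I(X;Z) = I(X;f(Y)) = 0.0531 nats

Verification: 0.0568 ≥ 0.0531 ✓

Information cannot be created by processing; the function f can only lose information about X.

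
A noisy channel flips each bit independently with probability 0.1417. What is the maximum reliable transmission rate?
0.4113 bits

For a binary symmetric channel (BSC) with error probability p:
Capacity C = 1 - H(p) bits per symbol

where H(p) = -p log₂(p) - (1-p) log₂(1-p) is the binary entropy function.

H(0.1417) = 0.5887 bits
C = 1 - 0.5887 = 0.4113 bits per symbol

This means we can reliably transmit up to 0.4113 bits of information per channel use.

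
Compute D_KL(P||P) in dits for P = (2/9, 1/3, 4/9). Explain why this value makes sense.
0.0000 dits

KL divergence satisfies the Gibbs inequality: D_KL(P||Q) ≥ 0 for all distributions P, Q.

D_KL(P||Q) = Σ p(x) log(p(x)/q(x))
Each term is p(x) × log_10(p(x)/p(x)) = p(x) × log_10(1) = 0, so the sum is 0.
D_KL(P||Q) = 0.0000 dits

When P = Q, the KL divergence is exactly 0, as there is no 'divergence' between identical distributions.

This non-negativity is a fundamental property: relative entropy cannot be negative because it measures how different Q is from P.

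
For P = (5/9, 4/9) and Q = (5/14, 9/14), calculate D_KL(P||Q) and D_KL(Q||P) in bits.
D_KL(P||Q) = 0.1175, D_KL(Q||P) = 0.1147

KL divergence is not symmetric: D_KL(P||Q) ≠ D_KL(Q||P) in general.

D_KL(P||Q) = 0.1175 bits
D_KL(Q||P) = 0.1147 bits

No, they are not equal!

This asymmetry is why KL divergence is not a true distance metric.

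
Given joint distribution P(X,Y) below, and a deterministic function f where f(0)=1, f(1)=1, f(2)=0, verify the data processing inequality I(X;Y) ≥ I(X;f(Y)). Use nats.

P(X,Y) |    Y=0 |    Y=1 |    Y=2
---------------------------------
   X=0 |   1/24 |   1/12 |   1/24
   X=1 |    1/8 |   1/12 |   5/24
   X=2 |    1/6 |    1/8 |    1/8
I(X;Y) = 0.0374, I(X;f(Y)) = 0.0245, inequality holds: 0.0374 ≥ 0.0245

Data Processing Inequality: For any Markov chain X → Y → Z, we have I(X;Y) ≥ I(X;Z).

Here Z = f(Y) is a deterministic function of Y, forming X → Y → Z.

Original I(X;Y) = 0.0374 nats

After applying f:
P(X,Z) where Z=f(Y):
- P(X,Z=0) = P(X,Y=2)
- P(X,Z=1) = P(X,Y=0) + P(X,Y=1)

I(X;Z) = I(X;f(Y)) = 0.0245 nats

Verification: 0.0374 ≥ 0.0245 ✓

Information cannot be created by processing; the function f can only lose information about X.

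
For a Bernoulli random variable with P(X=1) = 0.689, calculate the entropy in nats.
0.6199 nats

The binary entropy function is:
H(p) = -p log(p) - (1-p) log(1-p)

H(0.689) = -0.689 × log_e(0.689) - 0.311 × log_e(0.311)
H(0.689) = 0.6199 nats

Note: Binary entropy is maximized at p=0.5 (H=1 bit) and minimized at p=0 or p=1 (H=0).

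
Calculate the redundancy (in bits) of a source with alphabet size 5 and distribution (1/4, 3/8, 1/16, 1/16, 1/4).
0.2913 bits

Redundancy measures how far a source is from maximum entropy:
R = H_max - H(X)

Maximum entropy for 5 symbols: H_max = log_2(5) = 2.3219 bits
Actual entropy: H(X) = 2.0306 bits
Redundancy: R = 2.3219 - 2.0306 = 0.2913 bits

This redundancy represents potential for compression: the source could be compressed by 0.2913 bits per symbol.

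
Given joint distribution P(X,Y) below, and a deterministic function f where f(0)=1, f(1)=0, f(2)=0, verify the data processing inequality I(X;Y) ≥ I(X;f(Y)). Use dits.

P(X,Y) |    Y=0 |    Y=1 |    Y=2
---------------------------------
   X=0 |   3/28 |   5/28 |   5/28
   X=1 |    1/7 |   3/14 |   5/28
I(X;Y) = 0.0007, I(X;f(Y)) = 0.0004, inequality holds: 0.0007 ≥ 0.0004

Data Processing Inequality: For any Markov chain X → Y → Z, we have I(X;Y) ≥ I(X;Z).

Here Z = f(Y) is a deterministic function of Y, forming X → Y → Z.

Original I(X;Y) = 0.0007 dits

After applying f:
P(X,Z) where Z=f(Y):
- P(X,Z=0) = P(X,Y=1) + P(X,Y=2)
- P(X,Z=1) = P(X,Y=0)

I(X;Z) = I(X;f(Y)) = 0.0004 dits

Verification: 0.0007 ≥ 0.0004 ✓

Information cannot be created by processing; the function f can only lose information about X.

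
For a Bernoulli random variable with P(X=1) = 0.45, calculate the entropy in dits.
0.2989 dits

The binary entropy function is:
H(p) = -p log(p) - (1-p) log(1-p)

H(0.45) = -0.45 × log_10(0.45) - 0.55 × log_10(0.55)
H(0.45) = 0.2989 dits

Note: Binary entropy is maximized at p=0.5 (H=1 bit) and minimized at p=0 or p=1 (H=0).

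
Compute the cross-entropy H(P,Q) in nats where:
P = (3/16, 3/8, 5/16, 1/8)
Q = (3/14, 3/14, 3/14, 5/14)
1.4766 nats

Cross-entropy: H(P,Q) = -Σ p(x) log q(x)

Alternatively: H(P,Q) = H(P) + D_KL(P||Q)
H(P) = 1.3051 nats
D_KL(P||Q) = 0.1715 nats

H(P,Q) = 1.3051 + 0.1715 = 1.4766 nats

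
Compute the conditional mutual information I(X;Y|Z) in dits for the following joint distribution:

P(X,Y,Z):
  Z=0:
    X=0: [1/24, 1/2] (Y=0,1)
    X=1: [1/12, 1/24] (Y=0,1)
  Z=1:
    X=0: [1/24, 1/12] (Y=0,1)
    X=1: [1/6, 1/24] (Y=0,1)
0.0573 dits

Conditional mutual information: I(X;Y|Z) = H(X|Z) + H(Y|Z) - H(X,Y|Z)

H(Z) = 0.2764
H(X,Z) = 0.5119 → H(X|Z) = 0.2355
H(Y,Z) = 0.5119 → H(Y|Z) = 0.2355
H(X,Y,Z) = 0.6901 → H(X,Y|Z) = 0.4137

I(X;Y|Z) = 0.2355 + 0.2355 - 0.4137 = 0.0573 dits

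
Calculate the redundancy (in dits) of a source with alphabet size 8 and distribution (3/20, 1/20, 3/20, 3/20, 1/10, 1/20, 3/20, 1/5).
0.0388 dits

Redundancy measures how far a source is from maximum entropy:
R = H_max - H(X)

Maximum entropy for 8 symbols: H_max = log_10(8) = 0.9031 dits
Actual entropy: H(X) = 0.8642 dits
Redundancy: R = 0.9031 - 0.8642 = 0.0388 dits

This redundancy represents potential for compression: the source could be compressed by 0.0388 dits per symbol.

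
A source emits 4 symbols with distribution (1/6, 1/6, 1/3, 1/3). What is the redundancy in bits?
0.0817 bits

Redundancy measures how far a source is from maximum entropy:
R = H_max - H(X)

Maximum entropy for 4 symbols: H_max = log_2(4) = 2.0000 bits
Actual entropy: H(X) = 1.9183 bits
Redundancy: R = 2.0000 - 1.9183 = 0.0817 bits

This redundancy represents potential for compression: the source could be compressed by 0.0817 bits per symbol.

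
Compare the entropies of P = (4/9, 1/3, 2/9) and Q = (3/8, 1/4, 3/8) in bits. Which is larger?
Q

Computing entropies in bits:
H(P) = 1.5305
H(Q) = 1.5613

Distribution Q has higher entropy.

Intuition: The distribution closer to uniform (more spread out) has higher entropy.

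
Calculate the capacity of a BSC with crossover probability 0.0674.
0.6439 bits

For a binary symmetric channel (BSC) with error probability p:
Capacity C = 1 - H(p) bits per symbol

where H(p) = -p log₂(p) - (1-p) log₂(1-p) is the binary entropy function.

H(0.0674) = 0.3561 bits
C = 1 - 0.3561 = 0.6439 bits per symbol

This means we can reliably transmit up to 0.6439 bits of information per channel use.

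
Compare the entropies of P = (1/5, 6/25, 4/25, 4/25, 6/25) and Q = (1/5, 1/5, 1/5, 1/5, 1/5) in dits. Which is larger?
Q

Computing entropies in dits:
H(P) = 0.6920
H(Q) = 0.6990

Distribution Q has higher entropy.

Intuition: The distribution closer to uniform (more spread out) has higher entropy.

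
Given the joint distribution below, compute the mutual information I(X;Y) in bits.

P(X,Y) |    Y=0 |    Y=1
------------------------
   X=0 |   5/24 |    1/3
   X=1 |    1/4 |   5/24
0.0187 bits

Mutual information: I(X;Y) = H(X) + H(Y) - H(X,Y)

Marginals:
P(X) = (13/24, 11/24), H(X) = 0.9950 bits
P(Y) = (11/24, 13/24), H(Y) = 0.9950 bits

Joint entropy: H(X,Y) = 1.9713 bits

I(X;Y) = 0.9950 + 0.9950 - 1.9713 = 0.0187 bits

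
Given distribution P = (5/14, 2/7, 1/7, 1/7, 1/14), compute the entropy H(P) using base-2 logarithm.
2.1210 bits

Shannon entropy is H(X) = -Σ p(x) log p(x).

For P = (5/14, 2/7, 1/7, 1/7, 1/14):
H = -5/14 × log_2(5/14) -2/7 × log_2(2/7) -1/7 × log_2(1/7) -1/7 × log_2(1/7) -1/14 × log_2(1/14)
H = 2.1210 bits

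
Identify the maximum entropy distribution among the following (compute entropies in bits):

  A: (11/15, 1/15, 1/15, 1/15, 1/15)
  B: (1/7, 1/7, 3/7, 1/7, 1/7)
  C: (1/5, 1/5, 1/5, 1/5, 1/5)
C

For a discrete distribution over n outcomes, entropy is maximized by the uniform distribution.

Computing entropies:
H(A) = 1.3700 bits
H(B) = 2.1281 bits
H(C) = 2.3219 bits

The uniform distribution (where all probabilities equal 1/5) achieves the maximum entropy of log_2(5) = 2.3219 bits.

Distribution C has the highest entropy.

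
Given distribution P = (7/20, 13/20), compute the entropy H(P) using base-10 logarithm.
0.2812 dits

Shannon entropy is H(X) = -Σ p(x) log p(x).

For P = (7/20, 13/20):
H = -7/20 × log_10(7/20) -13/20 × log_10(13/20)
H = 0.2812 dits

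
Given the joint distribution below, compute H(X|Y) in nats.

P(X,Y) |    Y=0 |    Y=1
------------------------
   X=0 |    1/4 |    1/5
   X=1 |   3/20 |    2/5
0.6465 nats

Using the chain rule: H(X|Y) = H(X,Y) - H(Y)

First, compute H(X,Y) = 1.3195 nats

Marginal P(Y) = (2/5, 3/5)
H(Y) = 0.6730 nats

H(X|Y) = H(X,Y) - H(Y) = 1.3195 - 0.6730 = 0.6465 nats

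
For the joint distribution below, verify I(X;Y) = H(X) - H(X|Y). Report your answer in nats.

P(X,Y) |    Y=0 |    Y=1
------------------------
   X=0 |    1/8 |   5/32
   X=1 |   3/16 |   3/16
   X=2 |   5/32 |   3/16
I(X;Y) = 0.0012 nats

Mutual information has multiple equivalent forms:
- I(X;Y) = H(X) - H(X|Y)
- I(X;Y) = H(Y) - H(Y|X)
- I(X;Y) = H(X) + H(Y) - H(X,Y)

Computing all quantities:
H(X) = 1.0916, H(Y) = 0.6912, H(X,Y) = 1.7816
H(X|Y) = 1.0904, H(Y|X) = 0.6900

Verification:
H(X) - H(X|Y) = 1.0916 - 1.0904 = 0.0012
H(Y) - H(Y|X) = 0.6912 - 0.6900 = 0.0012
H(X) + H(Y) - H(X,Y) = 1.0916 + 0.6912 - 1.7816 = 0.0012

All forms give I(X;Y) = 0.0012 nats. ✓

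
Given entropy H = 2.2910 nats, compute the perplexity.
9.8848

Perplexity is e^H (or exp(H) for natural log).

H = 2.2910 nats
Perplexity = e^2.2910 = 9.8848

Interpretation: The model's uncertainty is equivalent to choosing uniformly among 9.9 options.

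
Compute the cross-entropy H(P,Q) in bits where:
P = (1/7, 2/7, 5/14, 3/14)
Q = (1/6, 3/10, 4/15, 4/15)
1.9552 bits

Cross-entropy: H(P,Q) = -Σ p(x) log q(x)

Alternatively: H(P,Q) = H(P) + D_KL(P||Q)
H(P) = 1.9242 bits
D_KL(P||Q) = 0.0310 bits

H(P,Q) = 1.9242 + 0.0310 = 1.9552 bits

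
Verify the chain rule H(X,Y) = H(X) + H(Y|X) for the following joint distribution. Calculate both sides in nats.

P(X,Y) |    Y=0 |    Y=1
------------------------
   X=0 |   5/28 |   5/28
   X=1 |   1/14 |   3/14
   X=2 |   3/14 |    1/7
H(X,Y) = 1.7420, H(X) = 1.0934, H(Y|X) = 0.6486 (all in nats)

Chain rule: H(X,Y) = H(X) + H(Y|X)

Left side — joint entropy directly:
H(X,Y) = -Σ p(x,y) log p(x,y) = 1.7420 nats

Right side — compute H(Y|X) from the conditional distributions:
P(X) = (5/14, 2/7, 5/14), so H(X) = 1.0934 nats
H(Y|X) = Σ_x P(X=x) · H(Y|X=x):
  P(Y|X=0) = (1/2, 1/2), H(Y|X=0) = 0.6931, weight P(X=0) = 5/14
  P(Y|X=1) = (1/4, 3/4), H(Y|X=1) = 0.5623, weight P(X=1) = 2/7
  P(Y|X=2) = (3/5, 2/5), H(Y|X=2) = 0.6730, weight P(X=2) = 5/14
H(Y|X) = 0.6486 nats

H(X) + H(Y|X) = 1.0934 + 0.6486 = 1.7420 nats

Both sides equal 1.7420 nats. ✓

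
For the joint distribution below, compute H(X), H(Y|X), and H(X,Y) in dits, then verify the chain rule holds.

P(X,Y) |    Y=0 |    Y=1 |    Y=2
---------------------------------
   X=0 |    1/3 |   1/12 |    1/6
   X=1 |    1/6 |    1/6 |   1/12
H(X,Y) = 0.7280, H(X) = 0.2950, H(Y|X) = 0.4330 (all in dits)

Chain rule: H(X,Y) = H(X) + H(Y|X)

Left side — joint entropy directly:
H(X,Y) = -Σ p(x,y) log p(x,y) = 0.7280 dits

Right side — compute H(Y|X) from the conditional distributions:
P(X) = (7/12, 5/12), so H(X) = 0.2950 dits
H(Y|X) = Σ_x P(X=x) · H(Y|X=x):
  P(Y|X=0) = (4/7, 1/7, 2/7), H(Y|X=0) = 0.4151, weight P(X=0) = 7/12
  P(Y|X=1) = (2/5, 2/5, 1/5), H(Y|X=1) = 0.4581, weight P(X=1) = 5/12
H(Y|X) = 0.4330 dits

H(X) + H(Y|X) = 0.2950 + 0.4330 = 0.7280 dits

Both sides equal 0.7280 dits. ✓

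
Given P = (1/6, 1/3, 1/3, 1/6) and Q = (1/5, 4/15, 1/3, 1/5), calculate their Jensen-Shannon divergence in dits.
0.0015 dits

Jensen-Shannon divergence is:
JSD(P||Q) = 0.5 × D_KL(P||M) + 0.5 × D_KL(Q||M)
where M = 0.5 × (P + Q) is the mixture distribution.

M = 0.5 × (1/6, 1/3, 1/3, 1/6) + 0.5 × (1/5, 4/15, 1/3, 1/5) = (0.183333, 3/10, 1/3, 0.183333)

D_KL(P||M) = 0.0015 dits
D_KL(Q||M) = 0.0015 dits

JSD(P||Q) = 0.5 × 0.0015 + 0.5 × 0.0015 = 0.0015 dits

Unlike KL divergence, JSD is symmetric and bounded: 0 ≤ JSD ≤ log(2).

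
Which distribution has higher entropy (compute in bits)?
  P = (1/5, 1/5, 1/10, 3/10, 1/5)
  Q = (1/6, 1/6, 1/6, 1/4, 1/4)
Q

Computing entropies in bits:
H(P) = 2.2464
H(Q) = 2.2925

Distribution Q has higher entropy.

Intuition: The distribution closer to uniform (more spread out) has higher entropy.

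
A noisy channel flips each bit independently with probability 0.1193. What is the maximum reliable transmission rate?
0.4727 bits

For a binary symmetric channel (BSC) with error probability p:
Capacity C = 1 - H(p) bits per symbol

where H(p) = -p log₂(p) - (1-p) log₂(1-p) is the binary entropy function.

H(0.1193) = 0.5273 bits
C = 1 - 0.5273 = 0.4727 bits per symbol

This means we can reliably transmit up to 0.4727 bits of information per channel use.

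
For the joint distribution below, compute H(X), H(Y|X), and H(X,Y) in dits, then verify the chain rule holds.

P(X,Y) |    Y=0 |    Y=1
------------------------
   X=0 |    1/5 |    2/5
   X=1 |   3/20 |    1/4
H(X,Y) = 0.5731, H(X) = 0.2923, H(Y|X) = 0.2808 (all in dits)

Chain rule: H(X,Y) = H(X) + H(Y|X)

Left side — joint entropy directly:
H(X,Y) = -Σ p(x,y) log p(x,y) = 0.5731 dits

Right side — compute H(Y|X) from the conditional distributions:
P(X) = (3/5, 2/5), so H(X) = 0.2923 dits
H(Y|X) = Σ_x P(X=x) · H(Y|X=x):
  P(Y|X=0) = (1/3, 2/3), H(Y|X=0) = 0.2764, weight P(X=0) = 3/5
  P(Y|X=1) = (3/8, 5/8), H(Y|X=1) = 0.2873, weight P(X=1) = 2/5
H(Y|X) = 0.2808 dits

H(X) + H(Y|X) = 0.2923 + 0.2808 = 0.5731 dits

Both sides equal 0.5731 dits. ✓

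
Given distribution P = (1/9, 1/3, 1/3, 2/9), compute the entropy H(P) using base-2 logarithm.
1.8911 bits

Shannon entropy is H(X) = -Σ p(x) log p(x).

For P = (1/9, 1/3, 1/3, 2/9):
H = -1/9 × log_2(1/9) -1/3 × log_2(1/3) -1/3 × log_2(1/3) -2/9 × log_2(2/9)
H = 1.8911 bits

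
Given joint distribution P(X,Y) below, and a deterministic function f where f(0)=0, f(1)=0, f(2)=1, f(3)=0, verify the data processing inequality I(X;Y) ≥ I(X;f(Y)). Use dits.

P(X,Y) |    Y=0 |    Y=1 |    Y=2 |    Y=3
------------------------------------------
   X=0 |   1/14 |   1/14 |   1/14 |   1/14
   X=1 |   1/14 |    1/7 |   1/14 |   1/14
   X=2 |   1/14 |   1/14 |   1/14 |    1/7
I(X;Y) = 0.0123, I(X;f(Y)) = 0.0006, inequality holds: 0.0123 ≥ 0.0006

Data Processing Inequality: For any Markov chain X → Y → Z, we have I(X;Y) ≥ I(X;Z).

Here Z = f(Y) is a deterministic function of Y, forming X → Y → Z.

Original I(X;Y) = 0.0123 dits

After applying f:
P(X,Z) where Z=f(Y):
- P(X,Z=0) = P(X,Y=0) + P(X,Y=1) + P(X,Y=3)
- P(X,Z=1) = P(X,Y=2)

I(X;Z) = I(X;f(Y)) = 0.0006 dits

Verification: 0.0123 ≥ 0.0006 ✓

Information cannot be created by processing; the function f can only lose information about X.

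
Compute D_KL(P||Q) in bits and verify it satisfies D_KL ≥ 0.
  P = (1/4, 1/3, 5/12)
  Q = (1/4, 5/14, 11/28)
0.0022 bits

KL divergence satisfies the Gibbs inequality: D_KL(P||Q) ≥ 0 for all distributions P, Q.

D_KL(P||Q) = Σ p(x) log(p(x)/q(x))
Term by term:
  x=0: 1/4 × log_2[(1/4)/(1/4)] = 0.0000
  x=1: 1/3 × log_2[(1/3)/(5/14)] = -0.0332
  x=2: 5/12 × log_2[(5/12)/(11/28)] = 0.0354
D_KL(P||Q) = 0.0022 bits

D_KL(P||Q) = 0.0022 ≥ 0 ✓

This non-negativity is a fundamental property: relative entropy cannot be negative because it measures how different Q is from P.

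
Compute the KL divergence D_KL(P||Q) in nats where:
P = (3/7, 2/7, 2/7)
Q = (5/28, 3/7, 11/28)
0.1684 nats

KL divergence: D_KL(P||Q) = Σ p(x) log(p(x)/q(x))

Computing term by term:
  x=0: 3/7 × log_e[(3/7)/(5/28)] = 3/7 × 0.8755 = 0.3752
  x=1: 2/7 × log_e[(2/7)/(3/7)] = 2/7 × -0.4055 = -0.1158
  x=2: 2/7 × log_e[(2/7)/(11/28)] = 2/7 × -0.3185 = -0.0910

D_KL(P||Q) = 0.1684 nats

Note: KL divergence is always non-negative and equals 0 iff P = Q.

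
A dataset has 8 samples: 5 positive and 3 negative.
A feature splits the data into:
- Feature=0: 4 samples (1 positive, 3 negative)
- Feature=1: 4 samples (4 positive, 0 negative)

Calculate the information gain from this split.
0.5488 bits

Information Gain = H(Y) - H(Y|Feature)

Before split:
P(positive) = 5/8 = 0.6250
H(Y) = 0.9544 bits

After split:
Feature=0: H = 0.8113 bits (weight = 4/8)
Feature=1: H = 0.0000 bits (weight = 4/8)
H(Y|Feature) = (4/8)×0.8113 + (4/8)×0.0000 = 0.4056 bits

Information Gain = 0.9544 - 0.4056 = 0.5488 bits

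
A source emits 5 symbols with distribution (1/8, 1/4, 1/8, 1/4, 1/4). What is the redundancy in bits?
0.0719 bits

Redundancy measures how far a source is from maximum entropy:
R = H_max - H(X)

Maximum entropy for 5 symbols: H_max = log_2(5) = 2.3219 bits
Actual entropy: H(X) = 2.2500 bits
Redundancy: R = 2.3219 - 2.2500 = 0.0719 bits

This redundancy represents potential for compression: the source could be compressed by 0.0719 bits per symbol.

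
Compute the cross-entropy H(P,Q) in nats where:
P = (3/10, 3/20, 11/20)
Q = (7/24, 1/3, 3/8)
1.0739 nats

Cross-entropy: H(P,Q) = -Σ p(x) log q(x)

Alternatively: H(P,Q) = H(P) + D_KL(P||Q)
H(P) = 0.9746 nats
D_KL(P||Q) = 0.0993 nats

H(P,Q) = 0.9746 + 0.0993 = 1.0739 nats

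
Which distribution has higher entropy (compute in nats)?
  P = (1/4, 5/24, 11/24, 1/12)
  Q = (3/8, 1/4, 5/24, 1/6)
Q

Computing entropies in nats:
H(P) = 1.2380
H(Q) = 1.3398

Distribution Q has higher entropy.

Intuition: The distribution closer to uniform (more spread out) has higher entropy.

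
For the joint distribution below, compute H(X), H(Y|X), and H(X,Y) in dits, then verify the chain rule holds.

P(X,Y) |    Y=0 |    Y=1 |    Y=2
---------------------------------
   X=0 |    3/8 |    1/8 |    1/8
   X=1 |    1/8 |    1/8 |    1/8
H(X,Y) = 0.7242, H(X) = 0.2873, H(Y|X) = 0.4369 (all in dits)

Chain rule: H(X,Y) = H(X) + H(Y|X)

Left side — joint entropy directly:
H(X,Y) = -Σ p(x,y) log p(x,y) = 0.7242 dits

Right side — compute H(Y|X) from the conditional distributions:
P(X) = (5/8, 3/8), so H(X) = 0.2873 dits
H(Y|X) = Σ_x P(X=x) · H(Y|X=x):
  P(Y|X=0) = (3/5, 1/5, 1/5), H(Y|X=0) = 0.4127, weight P(X=0) = 5/8
  P(Y|X=1) = (1/3, 1/3, 1/3), H(Y|X=1) = 0.4771, weight P(X=1) = 3/8
H(Y|X) = 0.4369 dits

H(X) + H(Y|X) = 0.2873 + 0.4369 = 0.7242 dits

Both sides equal 0.7242 dits. ✓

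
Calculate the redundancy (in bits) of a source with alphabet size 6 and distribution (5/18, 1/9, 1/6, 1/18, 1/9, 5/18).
0.1914 bits

Redundancy measures how far a source is from maximum entropy:
R = H_max - H(X)

Maximum entropy for 6 symbols: H_max = log_2(6) = 2.5850 bits
Actual entropy: H(X) = 2.3936 bits
Redundancy: R = 2.5850 - 2.3936 = 0.1914 bits

This redundancy represents potential for compression: the source could be compressed by 0.1914 bits per symbol.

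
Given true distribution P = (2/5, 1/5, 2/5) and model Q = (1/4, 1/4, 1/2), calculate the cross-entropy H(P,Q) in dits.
0.4816 dits

Cross-entropy: H(P,Q) = -Σ p(x) log q(x)

Alternatively: H(P,Q) = H(P) + D_KL(P||Q)
H(P) = 0.4581 dits
D_KL(P||Q) = 0.0235 dits

H(P,Q) = 0.4581 + 0.0235 = 0.4816 dits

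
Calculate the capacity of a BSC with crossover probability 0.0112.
0.9114 bits

For a binary symmetric channel (BSC) with error probability p:
Capacity C = 1 - H(p) bits per symbol

where H(p) = -p log₂(p) - (1-p) log₂(1-p) is the binary entropy function.

H(0.0112) = 0.0886 bits
C = 1 - 0.0886 = 0.9114 bits per symbol

This means we can reliably transmit up to 0.9114 bits of information per channel use.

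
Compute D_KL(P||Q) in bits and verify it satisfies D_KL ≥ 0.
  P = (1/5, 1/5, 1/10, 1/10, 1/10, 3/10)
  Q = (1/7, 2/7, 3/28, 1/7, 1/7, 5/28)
0.1058 bits

KL divergence satisfies the Gibbs inequality: D_KL(P||Q) ≥ 0 for all distributions P, Q.

D_KL(P||Q) = Σ p(x) log(p(x)/q(x))
Term by term:
  x=0: 1/5 × log_2[(1/5)/(1/7)] = 0.0971
  x=1: 1/5 × log_2[(1/5)/(2/7)] = -0.1029
  x=2: 1/10 × log_2[(1/10)/(3/28)] = -0.0100
  x=3: 1/10 × log_2[(1/10)/(1/7)] = -0.0515
  x=4: 1/10 × log_2[(1/10)/(1/7)] = -0.0515
  x=5: 3/10 × log_2[(3/10)/(5/28)] = 0.2245
D_KL(P||Q) = 0.1058 bits

D_KL(P||Q) = 0.1058 ≥ 0 ✓

This non-negativity is a fundamental property: relative entropy cannot be negative because it measures how different Q is from P.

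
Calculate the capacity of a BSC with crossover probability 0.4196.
0.0187 bits

For a binary symmetric channel (BSC) with error probability p:
Capacity C = 1 - H(p) bits per symbol

where H(p) = -p log₂(p) - (1-p) log₂(1-p) is the binary entropy function.

H(0.4196) = 0.9813 bits
C = 1 - 0.9813 = 0.0187 bits per symbol

This means we can reliably transmit up to 0.0187 bits of information per channel use.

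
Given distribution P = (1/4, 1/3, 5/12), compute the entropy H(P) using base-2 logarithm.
1.5546 bits

Shannon entropy is H(X) = -Σ p(x) log p(x).

For P = (1/4, 1/3, 5/12):
H = -1/4 × log_2(1/4) -1/3 × log_2(1/3) -5/12 × log_2(5/12)
H = 1.5546 bits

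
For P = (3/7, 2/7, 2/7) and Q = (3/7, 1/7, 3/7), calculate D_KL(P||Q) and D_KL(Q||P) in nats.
D_KL(P||Q) = 0.0822, D_KL(Q||P) = 0.0747

KL divergence is not symmetric: D_KL(P||Q) ≠ D_KL(Q||P) in general.

D_KL(P||Q) = 0.0822 nats
D_KL(Q||P) = 0.0747 nats

No, they are not equal!

This asymmetry is why KL divergence is not a true distance metric.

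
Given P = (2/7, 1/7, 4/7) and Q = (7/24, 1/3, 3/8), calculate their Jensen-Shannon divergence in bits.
0.0431 bits

Jensen-Shannon divergence is:
JSD(P||Q) = 0.5 × D_KL(P||M) + 0.5 × D_KL(Q||M)
where M = 0.5 × (P + Q) is the mixture distribution.

M = 0.5 × (2/7, 1/7, 4/7) + 0.5 × (7/24, 1/3, 3/8) = (0.28869, 5/21, 0.473214)

D_KL(P||M) = 0.0459 bits
D_KL(Q||M) = 0.0403 bits

JSD(P||Q) = 0.5 × 0.0459 + 0.5 × 0.0403 = 0.0431 bits

Unlike KL divergence, JSD is symmetric and bounded: 0 ≤ JSD ≤ log(2).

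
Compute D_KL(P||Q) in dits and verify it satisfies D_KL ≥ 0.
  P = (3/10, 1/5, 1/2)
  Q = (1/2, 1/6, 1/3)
0.0373 dits

KL divergence satisfies the Gibbs inequality: D_KL(P||Q) ≥ 0 for all distributions P, Q.

D_KL(P||Q) = Σ p(x) log(p(x)/q(x))
Term by term:
  x=0: 3/10 × log_10[(3/10)/(1/2)] = -0.0666
  x=1: 1/5 × log_10[(1/5)/(1/6)] = 0.0158
  x=2: 1/2 × log_10[(1/2)/(1/3)] = 0.0880
D_KL(P||Q) = 0.0373 dits

D_KL(P||Q) = 0.0373 ≥ 0 ✓

This non-negativity is a fundamental property: relative entropy cannot be negative because it measures how different Q is from P.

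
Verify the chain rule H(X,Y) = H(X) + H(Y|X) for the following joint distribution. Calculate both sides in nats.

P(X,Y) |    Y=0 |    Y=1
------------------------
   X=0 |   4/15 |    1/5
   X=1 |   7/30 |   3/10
H(X,Y) = 1.3751, H(X) = 0.6909, H(Y|X) = 0.6842 (all in nats)

Chain rule: H(X,Y) = H(X) + H(Y|X)

Left side — joint entropy directly:
H(X,Y) = -Σ p(x,y) log p(x,y) = 1.3751 nats

Right side — compute H(Y|X) from the conditional distributions:
P(X) = (7/15, 8/15), so H(X) = 0.6909 nats
H(Y|X) = Σ_x P(X=x) · H(Y|X=x):
  P(Y|X=0) = (4/7, 3/7), H(Y|X=0) = 0.6829, weight P(X=0) = 7/15
  P(Y|X=1) = (7/16, 9/16), H(Y|X=1) = 0.6853, weight P(X=1) = 8/15
H(Y|X) = 0.6842 nats

H(X) + H(Y|X) = 0.6909 + 0.6842 = 1.3751 nats

Both sides equal 1.3751 nats. ✓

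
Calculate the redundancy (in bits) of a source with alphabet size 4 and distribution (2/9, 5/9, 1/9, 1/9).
0.3423 bits

Redundancy measures how far a source is from maximum entropy:
R = H_max - H(X)

Maximum entropy for 4 symbols: H_max = log_2(4) = 2.0000 bits
Actual entropy: H(X) = 1.6577 bits
Redundancy: R = 2.0000 - 1.6577 = 0.3423 bits

This redundancy represents potential for compression: the source could be compressed by 0.3423 bits per symbol.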